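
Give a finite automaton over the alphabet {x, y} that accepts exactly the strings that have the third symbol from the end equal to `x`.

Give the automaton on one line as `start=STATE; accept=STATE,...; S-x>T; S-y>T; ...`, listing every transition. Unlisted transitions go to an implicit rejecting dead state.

A DFA must remember the last 3 symbols (since which symbol is third-to-last isn't known until the input ends). Use one state per possible window of the last ≤3 symbols; accept from those whose window starts with `x`.
          x    y  
>  q0     q1   q2 
   q1     q3   q4 
   q2     q5   q6 
   q3     q7   q8 
   q4     q9  q10 
   q5    q11  q12 
   q6    q13  q14 
 * q7     q7   q8 
 * q8     q9  q10 
 * q9    q11  q12 
 * q10   q13  q14 
   q11    q7   q8 
   q12    q9  q10 
   q13   q11  q12 
   q14   q13  q14 
(> = start, * = accepting)

start=q0; accept=q7,q8,q9,q10; q0-x>q1; q0-y>q2; q1-x>q3; q1-y>q4; q2-x>q5; q2-y>q6; q3-x>q7; q3-y>q8; q4-x>q9; q4-y>q10; q5-x>q11; q5-y>q12; q6-x>q13; q6-y>q14; q7-x>q7; q7-y>q8; q8-x>q9; q8-y>q10; q9-x>q11; q9-y>q12; q10-x>q13; q10-y>q14; q11-x>q7; q11-y>q8; q12-x>q9; q12-y>q10; q13-x>q11; q13-y>q12; q14-x>q13; q14-y>q14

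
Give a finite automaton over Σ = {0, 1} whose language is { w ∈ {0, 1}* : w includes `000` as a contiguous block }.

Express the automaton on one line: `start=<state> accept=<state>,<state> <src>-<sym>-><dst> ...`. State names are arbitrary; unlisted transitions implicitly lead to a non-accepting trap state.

start=S0 accept=S3 S0-0->S1 S0-1->S0 S1-0->S2 S1-1->S0 S2-0->S3 S2-1->S0 S3-0->S3 S3-1->S3

Track how much of `000` has been matched so far: state S0 is no progress, S3 is the absorbing accept state reached once `000` has occurred. Intermediate states record partial matches; on a mismatch, fall back to the longest reusable overlap.
With 4 states:
        0   1  
>  S0   S1  S0 
   S1   S2  S0 
   S2   S3  S0 
 * S3   S3  S3 
(> = start, * = accepting)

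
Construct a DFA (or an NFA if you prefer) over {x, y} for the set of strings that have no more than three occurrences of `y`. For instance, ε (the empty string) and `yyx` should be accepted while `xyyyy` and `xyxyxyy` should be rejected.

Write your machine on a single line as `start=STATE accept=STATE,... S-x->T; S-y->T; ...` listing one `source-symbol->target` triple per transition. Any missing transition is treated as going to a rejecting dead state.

Count `y`s, saturating at 4: states q0 through q3 mean 0 through 3 `y`s seen; q4 means more than 3. Each `y` increments (capped at q4); other symbols loop. Accept from {q0, q1, q2, q3}.
5 states suffice.
        x   y  
>* q0   q0  q1 
 * q1   q1  q2 
 * q2   q2  q3 
 * q3   q3  q4 
   q4   q4  q4 
(> = start, * = accepting)

start=q0; accept=q0,q1,q2,q3; q0-x->q0; q0-y->q1; q1-x->q1; q1-y->q2; q2-x->q2; q2-y->q3; q3-x->q3; q3-y->q4; q4-x->q4; q4-y->q4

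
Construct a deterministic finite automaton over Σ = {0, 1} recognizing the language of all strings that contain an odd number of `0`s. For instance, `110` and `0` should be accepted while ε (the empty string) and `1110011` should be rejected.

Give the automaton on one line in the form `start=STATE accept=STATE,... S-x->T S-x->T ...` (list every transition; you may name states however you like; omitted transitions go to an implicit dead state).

The only thing that matters is how many `0`s have appeared, reduced mod 2. Use one state per residue: S0 for 0, …, S1 for 1. Reading `0` moves to the next residue; anything else stays put. S1 is accepting.
With 2 states:
        0   1  
>  S0   S1  S0 
 * S1   S0  S1 
(> = start, * = accepting)

start=S0 accept=S1 S0-0->S1 S0-1->S0 S1-0->S0 S1-1->S1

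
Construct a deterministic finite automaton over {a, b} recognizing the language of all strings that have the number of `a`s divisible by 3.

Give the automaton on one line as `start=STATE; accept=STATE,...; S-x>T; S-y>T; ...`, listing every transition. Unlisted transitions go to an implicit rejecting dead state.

start=S0; accept=S0; S0-a>S1; S0-b>S0; S1-a>S2; S1-b>S1; S2-a>S0; S2-b>S2

The only thing that matters is how many `a`s have appeared, reduced mod 3. Use one state per residue: S0 for 0, …, S2 for 2. Reading `a` moves to the next residue; anything else stays put. S0 is accepting.
        a   b  
>* S0   S1  S0 
   S1   S2  S1 
   S2   S0  S2 
(> = start, * = accepting)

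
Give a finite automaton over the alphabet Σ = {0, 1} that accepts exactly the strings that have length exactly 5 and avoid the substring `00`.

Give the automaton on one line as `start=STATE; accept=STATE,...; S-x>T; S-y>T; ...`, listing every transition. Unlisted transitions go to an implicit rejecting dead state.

Handle the two conditions separately and then intersect. One (7 states) tracks the input length, saturating at 6; the other (3 states) tracks partial matches of the forbidden pattern `00`. Each combined state is a pair, one component from each; accept when both components accept. After merging equivalent states the machine shrinks.
An 11-state machine:
          0    1  
>  s0     s1   s2 
   s1     s3   s4 
   s2     s5   s4 
   s3     s3   s3 
   s4     s6   s7 
   s5     s3   s7 
   s6     s3   s8 
   s7     s9   s8 
   s8    s10  s10 
   s9     s3  s10 
 * s10    s3   s3 
(> = start, * = accepting)

start=s0; accept=s10; s0-0>s1; s0-1>s2; s1-0>s3; s1-1>s4; s2-0>s5; s2-1>s4; s3-0>s3; s3-1>s3; s4-0>s6; s4-1>s7; s5-0>s3; s5-1>s7; s6-0>s3; s6-1>s8; s7-0>s9; s7-1>s8; s8-0>s10; s8-1>s10; s9-0>s3; s9-1>s10; s10-0>s3; s10-1>s3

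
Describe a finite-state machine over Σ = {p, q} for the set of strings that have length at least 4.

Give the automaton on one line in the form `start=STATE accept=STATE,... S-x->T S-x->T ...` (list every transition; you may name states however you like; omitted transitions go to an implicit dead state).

Count input length up to 5: every symbol moves from s0 toward s5, which means 'more than 4' and absorbs. Accept from {s4, s5}.
A 6-state machine:
        p   q  
>  s0   s1  s1 
   s1   s2  s2 
   s2   s3  s3 
   s3   s4  s4 
 * s4   s5  s5 
 * s5   s5  s5 
(> = start, * = accepting)

start=s0 accept=s4,s5 s0-p->s1 s0-q->s1 s1-p->s2 s1-q->s2 s2-p->s3 s2-q->s3 s3-p->s4 s3-q->s4 s4-p->s5 s4-q->s5 s5-p->s5 s5-q->s5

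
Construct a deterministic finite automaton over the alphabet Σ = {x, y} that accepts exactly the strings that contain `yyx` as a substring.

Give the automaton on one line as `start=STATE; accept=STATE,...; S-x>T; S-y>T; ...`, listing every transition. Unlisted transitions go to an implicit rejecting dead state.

States q0..q2 record the length of the longest prefix of `yyx` that matches the current input suffix. Reaching q3 means `yyx` has been seen, and we stay there forever. Accept from q3.
A 4-state machine:
        x   y  
>  q0   q0  q1 
   q1   q0  q2 
   q2   q3  q2 
 * q3   q3  q3 
(> = start, * = accepting)

start=q0; accept=q3; q0-x>q0; q0-y>q1; q1-x>q0; q1-y>q2; q2-x>q3; q2-y>q2; q3-x>q3; q3-y>q3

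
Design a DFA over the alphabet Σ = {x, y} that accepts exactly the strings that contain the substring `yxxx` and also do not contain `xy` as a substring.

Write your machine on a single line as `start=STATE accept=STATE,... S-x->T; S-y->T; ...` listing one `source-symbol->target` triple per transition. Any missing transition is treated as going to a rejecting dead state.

start=s0; accept=s8; s0-x->s1; s0-y->s2; s1-x->s1; s1-y->s3; s2-x->s4; s2-y->s2; s3-x->s5; s3-y->s3; s4-x->s6; s4-y->s3; s5-x->s7; s5-y->s3; s6-x->s8; s6-y->s3; s7-x->s9; s7-y->s3; s8-x->s8; s8-y->s9; s9-x->s9; s9-y->s9

Run two small machines in parallel and take their product. One (5 states) tracks whether and how much of `yxxx` has been seen; the other (3 states) tracks partial matches of the forbidden pattern `xy`. Each combined state is a pair, one component from each; accept when both components accept.
        x   y  
>  s0   s1  s2 
   s1   s1  s3 
   s2   s4  s2 
   s3   s5  s3 
   s4   s6  s3 
   s5   s7  s3 
   s6   s8  s3 
   s7   s9  s3 
 * s8   s8  s9 
   s9   s9  s9 
(> = start, * = accepting)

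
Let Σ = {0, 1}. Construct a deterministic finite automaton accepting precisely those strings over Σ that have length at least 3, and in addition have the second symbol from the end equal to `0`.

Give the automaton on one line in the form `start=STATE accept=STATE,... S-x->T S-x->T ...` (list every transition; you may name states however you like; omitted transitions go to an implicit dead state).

Build one automaton per condition and run them in lockstep. The first has 5 states tracking the input length, saturating at 4; the second has 7 states tracking the last 2 symbols read. A product state is a pair (one from each), accepting exactly when both do.
       0  1 
>  A   B  C 
   B   D  E 
   C   F  G 
   D   H  I 
   E   J  K 
   F   H  I 
   G   J  K 
 * H   L  M 
 * I   N  O 
   J   L  M 
   K   N  O 
 * L   L  M 
 * M   N  O 
   N   L  M 
   O   N  O 
(> = start, * = accepting)

start=A accept=H,I,L,M A-0->B A-1->C B-0->D B-1->E C-0->F C-1->G D-0->H D-1->I E-0->J E-1->K F-0->H F-1->I G-0->J G-1->K H-0->L H-1->M I-0->N I-1->O J-0->L J-1->M K-0->N K-1->O L-0->L L-1->M M-0->N M-1->O N-0->L N-1->M O-0->N O-1->O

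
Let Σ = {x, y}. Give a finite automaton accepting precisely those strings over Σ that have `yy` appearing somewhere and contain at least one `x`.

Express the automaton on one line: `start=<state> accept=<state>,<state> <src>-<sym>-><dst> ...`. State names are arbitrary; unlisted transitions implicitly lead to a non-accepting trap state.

start=S0 accept=S7,S8 S0-x->S1 S0-y->S2 S1-x->S3 S1-y->S4 S2-x->S1 S2-y->S5 S3-x->S3 S3-y->S6 S4-x->S3 S4-y->S7 S5-x->S7 S5-y->S5 S6-x->S3 S6-y->S8 S7-x->S8 S7-y->S7 S8-x->S8 S8-y->S8

Handle the two conditions separately and then intersect. The first has 3 states tracking whether and how much of `yy` has been seen; the second has 3 states tracking the count of `x`s, saturating at 2. A product state is a pair (one from each), accepting exactly when both do.
        x   y  
>  S0   S1  S2 
   S1   S3  S4 
   S2   S1  S5 
   S3   S3  S6 
   S4   S3  S7 
   S5   S7  S5 
   S6   S3  S8 
 * S7   S8  S7 
 * S8   S8  S8 
(> = start, * = accepting)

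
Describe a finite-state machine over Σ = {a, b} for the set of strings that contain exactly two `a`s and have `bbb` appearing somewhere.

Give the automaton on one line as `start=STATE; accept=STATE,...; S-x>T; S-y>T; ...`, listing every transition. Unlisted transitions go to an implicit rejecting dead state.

start=S0; accept=S14; S0-a>S1; S0-b>S2; S1-a>S3; S1-b>S4; S2-a>S1; S2-b>S5; S3-a>S6; S3-b>S7; S4-a>S3; S4-b>S8; S5-a>S1; S5-b>S9; S6-a>S6; S6-b>S10; S7-a>S6; S7-b>S11; S8-a>S3; S8-b>S12; S9-a>S12; S9-b>S9; S10-a>S6; S10-b>S13; S11-a>S6; S11-b>S14; S12-a>S14; S12-b>S12; S13-a>S6; S13-b>S15; S14-a>S15; S14-b>S14; S15-a>S15; S15-b>S15

Handle the two conditions separately and then intersect. One (4 states) tracks the count of `a`s, saturating at 3; the other (4 states) tracks whether and how much of `bbb` has been seen. Each combined state is a pair, one component from each; accept when both components accept.
          a    b  
>  S0     S1   S2 
   S1     S3   S4 
   S2     S1   S5 
   S3     S6   S7 
   S4     S3   S8 
   S5     S1   S9 
   S6     S6  S10 
   S7     S6  S11 
   S8     S3  S12 
   S9    S12   S9 
   S10    S6  S13 
   S11    S6  S14 
   S12   S14  S12 
   S13    S6  S15 
 * S14   S15  S14 
   S15   S15  S15 
(> = start, * = accepting)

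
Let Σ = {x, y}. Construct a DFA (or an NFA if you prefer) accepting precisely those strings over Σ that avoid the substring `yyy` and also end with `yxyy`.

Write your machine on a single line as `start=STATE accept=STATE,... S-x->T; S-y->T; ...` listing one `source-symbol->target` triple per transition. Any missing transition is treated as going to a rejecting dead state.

Build one automaton per condition and run them in lockstep. One (4 states) tracks partial matches of the forbidden pattern `yyy`; the other (5 states) tracks how much of the suffix `yxyy` has currently been matched. Each combined state is a pair, one component from each; accept when both components accept. Minimizing collapses redundant product states.
        x   y  
>  q0   q0  q1 
   q1   q2  q3 
   q2   q0  q4 
   q3   q2  q5 
   q4   q2  q6 
   q5   q5  q5 
 * q6   q2  q5 
(> = start, * = accepting)

start=q0; accept=q6; q0-x->q0; q0-y->q1; q1-x->q2; q1-y->q3; q2-x->q0; q2-y->q4; q3-x->q2; q3-y->q5; q4-x->q2; q4-y->q6; q5-x->q5; q5-y->q5; q6-x->q2; q6-y->q5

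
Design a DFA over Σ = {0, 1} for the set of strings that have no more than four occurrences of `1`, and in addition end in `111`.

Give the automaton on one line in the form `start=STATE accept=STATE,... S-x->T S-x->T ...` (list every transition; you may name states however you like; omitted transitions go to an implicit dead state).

start=A accept=G,I A-0->A A-1->B B-0->C B-1->D C-0->C C-1->E D-0->F D-1->G E-0->F E-1->H F-0->F F-1->F G-0->F G-1->I H-0->F H-1->I I-0->F I-1->F

Handle the two conditions separately and then intersect. The first has 6 states tracking the count of `1`s, saturating at 5; the second has 4 states tracking how much of the suffix `111` has currently been matched. A product state is a pair (one from each), accepting exactly when both do. Minimizing collapses redundant product states.
With 9 states:
       0  1 
>  A   A  B 
   B   C  D 
   C   C  E 
   D   F  G 
   E   F  H 
   F   F  F 
 * G   F  I 
   H   F  I 
 * I   F  F 
(> = start, * = accepting)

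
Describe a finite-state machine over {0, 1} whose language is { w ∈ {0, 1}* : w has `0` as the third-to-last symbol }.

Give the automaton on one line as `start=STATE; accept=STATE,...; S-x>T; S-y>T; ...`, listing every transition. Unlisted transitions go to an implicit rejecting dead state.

start=S0; accept=S7,S8,S9,S10; S0-0>S1; S0-1>S2; S1-0>S3; S1-1>S4; S2-0>S5; S2-1>S6; S3-0>S7; S3-1>S8; S4-0>S9; S4-1>S10; S5-0>S11; S5-1>S12; S6-0>S13; S6-1>S14; S7-0>S7; S7-1>S8; S8-0>S9; S8-1>S10; S9-0>S11; S9-1>S12; S10-0>S13; S10-1>S14; S11-0>S7; S11-1>S8; S12-0>S9; S12-1>S10; S13-0>S11; S13-1>S12; S14-0>S13; S14-1>S14

A DFA must remember the last 3 symbols (since which symbol is third-to-last isn't known until the input ends). Use one state per possible window of the last ≤3 symbols; accept from those whose window starts with `0`.
With 15 states:
          0    1  
>  S0     S1   S2 
   S1     S3   S4 
   S2     S5   S6 
   S3     S7   S8 
   S4     S9  S10 
   S5    S11  S12 
   S6    S13  S14 
 * S7     S7   S8 
 * S8     S9  S10 
 * S9    S11  S12 
 * S10   S13  S14 
   S11    S7   S8 
   S12    S9  S10 
   S13   S11  S12 
   S14   S13  S14 
(> = start, * = accepting)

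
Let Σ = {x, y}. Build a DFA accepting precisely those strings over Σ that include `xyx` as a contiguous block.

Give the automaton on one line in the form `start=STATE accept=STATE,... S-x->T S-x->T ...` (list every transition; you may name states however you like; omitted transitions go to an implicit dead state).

start=q0 accept=q3 q0-x->q1 q0-y->q0 q1-x->q1 q1-y->q2 q2-x->q3 q2-y->q0 q3-x->q3 q3-y->q3

Track how much of `xyx` has been matched so far: state q0 is no progress, q3 is the absorbing accept state reached once `xyx` has occurred. Intermediate states record partial matches; on a mismatch, fall back to the longest reusable overlap.
With 4 states:
        x   y  
>  q0   q1  q0 
   q1   q1  q2 
   q2   q3  q0 
 * q3   q3  q3 
(> = start, * = accepting)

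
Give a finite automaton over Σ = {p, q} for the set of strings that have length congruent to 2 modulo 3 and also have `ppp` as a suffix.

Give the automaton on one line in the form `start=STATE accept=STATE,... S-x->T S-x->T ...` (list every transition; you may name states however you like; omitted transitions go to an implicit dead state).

Build one automaton per condition and run them in lockstep. The first has 3 states tracking the input length modulo 3; the second has 4 states tracking how much of the suffix `ppp` has currently been matched. A product state is a pair (one from each), accepting exactly when both do. Minimizing collapses redundant product states.
A 6-state machine:
        p   q  
>  s0   s1  s1 
   s1   s2  s2 
   s2   s3  s0 
   s3   s4  s1 
   s4   s5  s2 
 * s5   s3  s0 
(> = start, * = accepting)

start=s0 accept=s5 s0-p->s1 s0-q->s1 s1-p->s2 s1-q->s2 s2-p->s3 s2-q->s0 s3-p->s4 s3-q->s1 s4-p->s5 s4-q->s2 s5-p->s3 s5-q->s0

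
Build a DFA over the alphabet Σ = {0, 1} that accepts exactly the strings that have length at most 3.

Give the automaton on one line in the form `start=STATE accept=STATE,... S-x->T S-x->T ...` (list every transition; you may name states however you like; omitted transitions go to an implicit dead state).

We only need to distinguish lengths 0, 1, …, 3, and '>3'. Chain q0 → q1 → q2 → q3 → q4 on every symbol, with q4 looping. Accepting states: {q0, q1, q2, q3}.
        0   1  
>* q0   q1  q1 
 * q1   q2  q2 
 * q2   q3  q3 
 * q3   q4  q4 
   q4   q4  q4 
(> = start, * = accepting)

start=q0 accept=q0,q1,q2,q3 q0-0->q1 q0-1->q1 q1-0->q2 q1-1->q2 q2-0->q3 q2-1->q3 q3-0->q4 q3-1->q4 q4-0->q4 q4-1->q4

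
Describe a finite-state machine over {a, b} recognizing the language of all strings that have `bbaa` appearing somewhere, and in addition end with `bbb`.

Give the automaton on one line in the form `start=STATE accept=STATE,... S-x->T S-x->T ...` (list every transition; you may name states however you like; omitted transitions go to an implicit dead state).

start=s0 accept=s8 s0-a->s0 s0-b->s1 s1-a->s0 s1-b->s2 s2-a->s3 s2-b->s4 s3-a->s5 s3-b->s1 s4-a->s3 s4-b->s4 s5-a->s5 s5-b->s6 s6-a->s5 s6-b->s7 s7-a->s5 s7-b->s8 s8-a->s5 s8-b->s8

Handle the two conditions separately and then intersect. One (5 states) tracks whether and how much of `bbaa` has been seen; the other (4 states) tracks how much of the suffix `bbb` has currently been matched. Each combined state is a pair, one component from each; accept when both components accept.
A 9-state machine:
        a   b  
>  s0   s0  s1 
   s1   s0  s2 
   s2   s3  s4 
   s3   s5  s1 
   s4   s3  s4 
   s5   s5  s6 
   s6   s5  s7 
   s7   s5  s8 
 * s8   s5  s8 
(> = start, * = accepting)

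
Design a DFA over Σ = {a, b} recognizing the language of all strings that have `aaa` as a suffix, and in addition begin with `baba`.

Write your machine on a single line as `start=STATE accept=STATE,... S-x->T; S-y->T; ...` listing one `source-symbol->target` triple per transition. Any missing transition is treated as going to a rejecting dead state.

Handle the two conditions separately and then intersect. One (4 states) tracks how much of the suffix `aaa` has currently been matched; the other (6 states) tracks whether the input so far still matches the prefix `baba`. Each combined state is a pair, one component from each; accept when both components accept.
          a    b  
>  s0     s1   s2 
   s1     s3   s4 
   s2     s5   s4 
   s3     s6   s4 
   s4     s1   s4 
   s5     s3   s7 
   s6     s6   s4 
   s7     s8   s4 
   s8     s9  s10 
   s9    s11  s10 
   s10    s8  s10 
 * s11   s11  s10 
(> = start, * = accepting)

start=s0; accept=s11; s0-a->s1; s0-b->s2; s1-a->s3; s1-b->s4; s2-a->s5; s2-b->s4; s3-a->s6; s3-b->s4; s4-a->s1; s4-b->s4; s5-a->s3; s5-b->s7; s6-a->s6; s6-b->s4; s7-a->s8; s7-b->s4; s8-a->s9; s8-b->s10; s9-a->s11; s9-b->s10; s10-a->s8; s10-b->s10; s11-a->s11; s11-b->s10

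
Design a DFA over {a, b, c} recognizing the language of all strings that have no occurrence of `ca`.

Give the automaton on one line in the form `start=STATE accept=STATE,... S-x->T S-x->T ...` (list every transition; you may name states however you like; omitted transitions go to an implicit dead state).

start=q0 accept=q0,q1 q0-a->q0 q0-b->q0 q0-c->q1 q1-a->q2 q1-b->q0 q1-c->q1 q2-a->q2 q2-b->q2 q2-c->q2

This is the complement of 'contains `ca`'. Use the same substring-matching states — q0 through q2 holding how much of `ca` has just been matched — but flip the accepting set: everything except the trap q2 accepts.
        a   b   c  
>* q0   q0  q0  q1 
 * q1   q2  q0  q1 
   q2   q2  q2  q2 
(> = start, * = accepting)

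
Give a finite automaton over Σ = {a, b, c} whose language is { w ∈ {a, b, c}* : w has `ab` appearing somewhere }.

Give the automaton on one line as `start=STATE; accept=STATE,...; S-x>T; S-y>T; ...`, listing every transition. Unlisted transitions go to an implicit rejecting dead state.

Track how much of `ab` has been matched so far: state q0 is no progress, q2 is the absorbing accept state reached once `ab` has occurred. Intermediate states record partial matches; on a mismatch, fall back to the longest reusable overlap.
A 3-state machine:
        a   b   c  
>  q0   q1  q0  q0 
   q1   q1  q2  q0 
 * q2   q2  q2  q2 
(> = start, * = accepting)

start=q0; accept=q2; q0-a>q1; q0-b>q0; q0-c>q0; q1-a>q1; q1-b>q2; q1-c>q0; q2-a>q2; q2-b>q2; q2-c>q2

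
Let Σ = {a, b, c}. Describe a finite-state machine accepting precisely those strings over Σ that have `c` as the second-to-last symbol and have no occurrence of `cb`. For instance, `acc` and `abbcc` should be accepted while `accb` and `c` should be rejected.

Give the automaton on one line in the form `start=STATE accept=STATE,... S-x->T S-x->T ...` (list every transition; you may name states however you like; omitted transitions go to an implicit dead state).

Run two small machines in parallel and take their product. The first has 13 states tracking the last 2 symbols read; the second has 3 states tracking partial matches of the forbidden pattern `cb`. A product state is a pair (one from each), accepting exactly when both do. Minimizing collapses redundant product states.
A 5-state machine:
        a   b   c  
>  q0   q0  q0  q1 
   q1   q2  q3  q4 
 * q2   q0  q0  q1 
   q3   q3  q3  q3 
 * q4   q2  q3  q4 
(> = start, * = accepting)

start=q0 accept=q2,q4 q0-a->q0 q0-b->q0 q0-c->q1 q1-a->q2 q1-b->q3 q1-c->q4 q2-a->q0 q2-b->q0 q2-c->q1 q3-a->q3 q3-b->q3 q3-c->q3 q4-a->q2 q4-b->q3 q4-c->q4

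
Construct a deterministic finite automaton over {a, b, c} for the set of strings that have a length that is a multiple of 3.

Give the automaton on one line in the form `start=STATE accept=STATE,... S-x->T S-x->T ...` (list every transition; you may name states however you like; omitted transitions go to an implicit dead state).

start=S0 accept=S0 S0-a->S1 S0-b->S1 S0-c->S1 S1-a->S2 S1-b->S2 S1-c->S2 S2-a->S0 S2-b->S0 S2-c->S0

Count input length modulo 3: every symbol advances one step around the cycle S0 → S1 → S2 → S0. Accept at S0.
        a   b   c  
>* S0   S1  S1  S1 
   S1   S2  S2  S2 
   S2   S0  S0  S0 
(> = start, * = accepting)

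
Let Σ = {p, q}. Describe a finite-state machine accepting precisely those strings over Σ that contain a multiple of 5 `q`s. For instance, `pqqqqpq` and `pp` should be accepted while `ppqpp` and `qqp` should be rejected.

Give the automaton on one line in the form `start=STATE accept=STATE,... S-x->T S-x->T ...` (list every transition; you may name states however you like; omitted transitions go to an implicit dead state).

The only thing that matters is how many `q`s have appeared, reduced mod 5. Use one state per residue: s0 for 0, …, s4 for 4. Reading `q` moves to the next residue; anything else stays put. s0 is accepting.
        p   q  
>* s0   s0  s1 
   s1   s1  s2 
   s2   s2  s3 
   s3   s3  s4 
   s4   s4  s0 
(> = start, * = accepting)

start=s0 accept=s0 s0-p->s0 s0-q->s1 s1-p->s1 s1-q->s2 s2-p->s2 s2-q->s3 s3-p->s3 s3-q->s4 s4-p->s4 s4-q->s0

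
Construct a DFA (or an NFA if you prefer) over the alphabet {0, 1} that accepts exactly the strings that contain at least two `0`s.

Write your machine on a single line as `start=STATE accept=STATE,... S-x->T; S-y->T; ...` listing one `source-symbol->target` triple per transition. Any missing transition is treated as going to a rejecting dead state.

Only the number of `0`s matters, and only up to 3. Make a chain q0 → q1 → q2 → q3 advanced by each `0` (with q3 absorbing); every other symbol self-loops. The accepting set is {q2, q3}.
        0   1  
>  q0   q1  q0 
   q1   q2  q1 
 * q2   q3  q2 
 * q3   q3  q3 
(> = start, * = accepting)

start=q0; accept=q2,q3; q0-0->q1; q0-1->q0; q1-0->q2; q1-1->q1; q2-0->q3; q2-1->q2; q3-0->q3; q3-1->q3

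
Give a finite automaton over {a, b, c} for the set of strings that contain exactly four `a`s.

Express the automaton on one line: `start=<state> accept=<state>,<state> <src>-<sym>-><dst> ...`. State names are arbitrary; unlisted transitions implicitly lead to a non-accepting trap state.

Count `a`s, saturating at 5: states S0 through S4 mean 0 through 4 `a`s seen; S5 means more than 4. Each `a` increments (capped at S5); other symbols loop. Accept from {S4}.
6 states suffice.
        a   b   c  
>  S0   S1  S0  S0 
   S1   S2  S1  S1 
   S2   S3  S2  S2 
   S3   S4  S3  S3 
 * S4   S5  S4  S4 
   S5   S5  S5  S5 
(> = start, * = accepting)

start=S0 accept=S4 S0-a->S1 S0-b->S0 S0-c->S0 S1-a->S2 S1-b->S1 S1-c->S1 S2-a->S3 S2-b->S2 S2-c->S2 S3-a->S4 S3-b->S3 S3-c->S3 S4-a->S5 S4-b->S4 S4-c->S4 S5-a->S5 S5-b->S5 S5-c->S5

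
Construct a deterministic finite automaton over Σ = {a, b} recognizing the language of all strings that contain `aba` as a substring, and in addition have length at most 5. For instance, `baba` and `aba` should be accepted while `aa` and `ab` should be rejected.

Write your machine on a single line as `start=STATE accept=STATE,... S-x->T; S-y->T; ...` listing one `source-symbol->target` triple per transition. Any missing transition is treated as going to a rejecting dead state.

Build one automaton per condition and run them in lockstep. One (4 states) tracks whether and how much of `aba` has been seen; the other (7 states) tracks the input length, saturating at 6. Each combined state is a pair, one component from each; accept when both components accept. After merging equivalent states the machine shrinks.
          a    b  
>  S0     S1   S2 
   S1     S3   S4 
   S2     S3   S5 
   S3     S6   S7 
   S4     S8   S9 
   S5     S6   S9 
   S6     S9  S10 
   S7    S11   S9 
 * S8    S11  S11 
   S9     S9   S9 
   S10   S12   S9 
 * S11   S12  S12 
 * S12    S9   S9 
(> = start, * = accepting)

start=S0; accept=S8,S11,S12; S0-a->S1; S0-b->S2; S1-a->S3; S1-b->S4; S2-a->S3; S2-b->S5; S3-a->S6; S3-b->S7; S4-a->S8; S4-b->S9; S5-a->S6; S5-b->S9; S6-a->S9; S6-b->S10; S7-a->S11; S7-b->S9; S8-a->S11; S8-b->S11; S9-a->S9; S9-b->S9; S10-a->S12; S10-b->S9; S11-a->S12; S11-b->S12; S12-a->S9; S12-b->S9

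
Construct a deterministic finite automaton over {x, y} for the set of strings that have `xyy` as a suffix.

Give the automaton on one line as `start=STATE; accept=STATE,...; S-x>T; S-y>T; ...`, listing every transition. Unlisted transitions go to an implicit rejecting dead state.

Let each state record the length of the longest suffix of the input read so far that is also a prefix of `xyy`. q1 means the last symbol is `x`; q2 means the last 2 symbols are `xy`; q3 means the last 3 symbols are `xyy`. Accept only at q3, where the string currently ends in `xyy`.
        x   y  
>  q0   q1  q0 
   q1   q1  q2 
   q2   q1  q3 
 * q3   q1  q0 
(> = start, * = accepting)

start=q0; accept=q3; q0-x>q1; q0-y>q0; q1-x>q1; q1-y>q2; q2-x>q1; q2-y>q3; q3-x>q1; q3-y>q0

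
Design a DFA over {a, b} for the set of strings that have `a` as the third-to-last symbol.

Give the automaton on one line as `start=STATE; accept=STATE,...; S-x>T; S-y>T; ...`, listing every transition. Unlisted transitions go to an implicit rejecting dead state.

Because acceptance depends on a position counted from the end, the machine has to buffer the most recent 3 symbols. Make each state the string of the last up-to-3 symbols read; on input `x` shift the window left and append `x`. Accept when the buffered window has length 3 and begins with `a`.
          a    b  
>  q0     q1   q2 
   q1     q3   q4 
   q2     q5   q6 
   q3     q7   q8 
   q4     q9  q10 
   q5    q11  q12 
   q6    q13  q14 
 * q7     q7   q8 
 * q8     q9  q10 
 * q9    q11  q12 
 * q10   q13  q14 
   q11    q7   q8 
   q12    q9  q10 
   q13   q11  q12 
   q14   q13  q14 
(> = start, * = accepting)

start=q0; accept=q7,q8,q9,q10; q0-a>q1; q0-b>q2; q1-a>q3; q1-b>q4; q2-a>q5; q2-b>q6; q3-a>q7; q3-b>q8; q4-a>q9; q4-b>q10; q5-a>q11; q5-b>q12; q6-a>q13; q6-b>q14; q7-a>q7; q7-b>q8; q8-a>q9; q8-b>q10; q9-a>q11; q9-b>q12; q10-a>q13; q10-b>q14; q11-a>q7; q11-b>q8; q12-a>q9; q12-b>q10; q13-a>q11; q13-b>q12; q14-a>q13; q14-b>q14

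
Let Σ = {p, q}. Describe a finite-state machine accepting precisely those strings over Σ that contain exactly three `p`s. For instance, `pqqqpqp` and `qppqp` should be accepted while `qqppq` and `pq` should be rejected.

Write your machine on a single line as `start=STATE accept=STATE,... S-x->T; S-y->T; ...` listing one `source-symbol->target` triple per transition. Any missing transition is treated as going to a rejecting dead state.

Only the number of `p`s matters, and only up to 4. Make a chain S0 → S1 → S2 → S3 → S4 advanced by each `p` (with S4 absorbing); every other symbol self-loops. The accepting set is {S3}.
        p   q  
>  S0   S1  S0 
   S1   S2  S1 
   S2   S3  S2 
 * S3   S4  S3 
   S4   S4  S4 
(> = start, * = accepting)

start=S0; accept=S3; S0-p->S1; S0-q->S0; S1-p->S2; S1-q->S1; S2-p->S3; S2-q->S2; S3-p->S4; S3-q->S3; S4-p->S4; S4-q->S4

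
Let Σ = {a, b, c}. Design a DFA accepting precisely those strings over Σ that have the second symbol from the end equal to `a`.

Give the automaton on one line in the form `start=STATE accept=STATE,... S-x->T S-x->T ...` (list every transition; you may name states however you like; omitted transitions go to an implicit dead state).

start=S0 accept=S4,S5,S6 S0-a->S1 S0-b->S2 S0-c->S3 S1-a->S4 S1-b->S5 S1-c->S6 S2-a->S7 S2-b->S8 S2-c->S9 S3-a->S10 S3-b->S11 S3-c->S12 S4-a->S4 S4-b->S5 S4-c->S6 S5-a->S7 S5-b->S8 S5-c->S9 S6-a->S10 S6-b->S11 S6-c->S12 S7-a->S4 S7-b->S5 S7-c->S6 S8-a->S7 S8-b->S8 S8-c->S9 S9-a->S10 S9-b->S11 S9-c->S12 S10-a->S4 S10-b->S5 S10-c->S6 S11-a->S7 S11-b->S8 S11-c->S9 S12-a->S10 S12-b->S11 S12-c->S12

Because acceptance depends on a position counted from the end, the machine has to buffer the most recent 2 symbols. Make each state the string of the last up-to-2 symbols read; on input `x` shift the window left and append `x`. Accept when the buffered window has length 2 and begins with `a`.
13 states suffice.
          a    b    c  
>  S0     S1   S2   S3 
   S1     S4   S5   S6 
   S2     S7   S8   S9 
   S3    S10  S11  S12 
 * S4     S4   S5   S6 
 * S5     S7   S8   S9 
 * S6    S10  S11  S12 
   S7     S4   S5   S6 
   S8     S7   S8   S9 
   S9    S10  S11  S12 
   S10    S4   S5   S6 
   S11    S7   S8   S9 
   S12   S10  S11  S12 
(> = start, * = accepting)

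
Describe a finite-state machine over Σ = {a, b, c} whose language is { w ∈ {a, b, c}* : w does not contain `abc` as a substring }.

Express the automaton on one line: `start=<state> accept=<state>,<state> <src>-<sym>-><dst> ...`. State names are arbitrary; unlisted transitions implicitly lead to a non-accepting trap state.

start=S0 accept=S0,S1,S2 S0-a->S1 S0-b->S0 S0-c->S0 S1-a->S1 S1-b->S2 S1-c->S0 S2-a->S1 S2-b->S0 S2-c->S3 S3-a->S3 S3-b->S3 S3-c->S3

This is the complement of 'contains `abc`'. Use the same substring-matching states — S0 through S3 holding how much of `abc` has just been matched — but flip the accepting set: everything except the trap S3 accepts.
        a   b   c  
>* S0   S1  S0  S0 
 * S1   S1  S2  S0 
 * S2   S1  S0  S3 
   S3   S3  S3  S3 
(> = start, * = accepting)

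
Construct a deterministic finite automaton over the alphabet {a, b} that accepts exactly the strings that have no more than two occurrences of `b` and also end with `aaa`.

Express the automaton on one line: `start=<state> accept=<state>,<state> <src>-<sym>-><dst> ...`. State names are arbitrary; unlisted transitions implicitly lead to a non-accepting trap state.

Build one automaton per condition and run them in lockstep. The first has 4 states tracking the count of `b`s, saturating at 3; the second has 4 states tracking how much of the suffix `aaa` has currently been matched. A product state is a pair (one from each), accepting exactly when both do. Minimizing collapses redundant product states.
          a    b  
>  q0     q1   q2 
   q1     q3   q2 
   q2     q4   q5 
   q3     q6   q2 
   q4     q7   q5 
   q5     q8   q9 
 * q6     q6   q2 
   q7    q10   q5 
   q8    q11   q9 
   q9     q9   q9 
 * q10   q10   q5 
   q11   q12   q9 
 * q12   q12   q9 
(> = start, * = accepting)

start=q0 accept=q6,q10,q12 q0-a->q1 q0-b->q2 q1-a->q3 q1-b->q2 q2-a->q4 q2-b->q5 q3-a->q6 q3-b->q2 q4-a->q7 q4-b->q5 q5-a->q8 q5-b->q9 q6-a->q6 q6-b->q2 q7-a->q10 q7-b->q5 q8-a->q11 q8-b->q9 q9-a->q9 q9-b->q9 q10-a->q10 q10-b->q5 q11-a->q12 q11-b->q9 q12-a->q12 q12-b->q9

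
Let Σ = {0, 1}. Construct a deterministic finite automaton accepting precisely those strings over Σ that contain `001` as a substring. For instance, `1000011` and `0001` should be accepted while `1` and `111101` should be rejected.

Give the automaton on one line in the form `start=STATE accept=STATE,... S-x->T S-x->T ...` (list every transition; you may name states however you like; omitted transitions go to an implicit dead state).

start=q0 accept=q3 q0-0->q1 q0-1->q0 q1-0->q2 q1-1->q0 q2-0->q2 q2-1->q3 q3-0->q3 q3-1->q3

States q0..q2 record the length of the longest prefix of `001` that matches the current input suffix. Reaching q3 means `001` has been seen, and we stay there forever. Accept from q3.
With 4 states:
        0   1  
>  q0   q1  q0 
   q1   q2  q0 
   q2   q2  q3 
 * q3   q3  q3 
(> = start, * = accepting)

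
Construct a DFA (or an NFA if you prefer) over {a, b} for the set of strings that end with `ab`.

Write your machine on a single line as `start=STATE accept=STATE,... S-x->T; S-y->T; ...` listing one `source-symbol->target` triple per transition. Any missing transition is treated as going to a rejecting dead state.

start=q0; accept=q2; q0-a->q1; q0-b->q0; q1-a->q1; q1-b->q2; q2-a->q1; q2-b->q0

Let each state record the length of the longest suffix of the input read so far that is also a prefix of `ab`. q1 means the last symbol is `a`; q2 means the last 2 symbols are `ab`. Accept only at q2, where the string currently ends in `ab`.
3 states suffice.
        a   b  
>  q0   q1  q0 
   q1   q1  q2 
 * q2   q1  q0 
(> = start, * = accepting)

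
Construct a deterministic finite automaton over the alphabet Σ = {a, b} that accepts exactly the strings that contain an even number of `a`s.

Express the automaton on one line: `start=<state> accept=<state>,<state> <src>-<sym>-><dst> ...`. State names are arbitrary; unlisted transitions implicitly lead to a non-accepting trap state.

Keep the running count of `a`s modulo 2: each `a` advances along the cycle q0 → q1 → q0 while other symbols loop. Accept at q0.
2 states suffice.
        a   b  
>* q0   q1  q0 
   q1   q0  q1 
(> = start, * = accepting)

start=q0 accept=q0 q0-a->q1 q0-b->q0 q1-a->q0 q1-b->q1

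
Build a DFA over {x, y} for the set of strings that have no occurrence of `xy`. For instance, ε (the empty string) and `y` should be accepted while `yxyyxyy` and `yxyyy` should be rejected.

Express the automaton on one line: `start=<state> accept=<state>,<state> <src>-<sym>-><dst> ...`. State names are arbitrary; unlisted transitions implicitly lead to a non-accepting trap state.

Track partial matches of the forbidden pattern `xy`. State S2 is a dead state reached once `xy` has occurred; every other state accepts. S0 means no part of `xy` is currently matched.
3 states suffice.
        x   y  
>* S0   S1  S0 
 * S1   S1  S2 
   S2   S2  S2 
(> = start, * = accepting)

start=S0 accept=S0,S1 S0-x->S1 S0-y->S0 S1-x->S1 S1-y->S2 S2-x->S2 S2-y->S2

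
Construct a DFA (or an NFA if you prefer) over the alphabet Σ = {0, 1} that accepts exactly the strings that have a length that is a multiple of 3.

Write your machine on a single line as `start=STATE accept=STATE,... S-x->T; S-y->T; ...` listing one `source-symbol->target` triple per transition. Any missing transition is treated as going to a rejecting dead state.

start=q0; accept=q0; q0-0->q1; q0-1->q1; q1-0->q2; q1-1->q2; q2-0->q0; q2-1->q0

Count input length modulo 3: every symbol advances one step around the cycle q0 → q1 → q2 → q0. Accept at q0.
3 states suffice.
        0   1  
>* q0   q1  q1 
   q1   q2  q2 
   q2   q0  q0 
(> = start, * = accepting)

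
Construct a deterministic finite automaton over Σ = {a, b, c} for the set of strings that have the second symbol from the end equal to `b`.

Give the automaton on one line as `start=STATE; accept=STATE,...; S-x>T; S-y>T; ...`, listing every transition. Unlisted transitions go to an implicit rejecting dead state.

Because acceptance depends on a position counted from the end, the machine has to buffer the most recent 2 symbols. Make each state the string of the last up-to-2 symbols read; on input `x` shift the window left and append `x`. Accept when the buffered window has length 2 and begins with `b`.
          a    b    c  
>  q0     q1   q2   q3 
   q1     q4   q5   q6 
   q2     q7   q8   q9 
   q3    q10  q11  q12 
   q4     q4   q5   q6 
   q5     q7   q8   q9 
   q6    q10  q11  q12 
 * q7     q4   q5   q6 
 * q8     q7   q8   q9 
 * q9    q10  q11  q12 
   q10    q4   q5   q6 
   q11    q7   q8   q9 
   q12   q10  q11  q12 
(> = start, * = accepting)

start=q0; accept=q7,q8,q9; q0-a>q1; q0-b>q2; q0-c>q3; q1-a>q4; q1-b>q5; q1-c>q6; q2-a>q7; q2-b>q8; q2-c>q9; q3-a>q10; q3-b>q11; q3-c>q12; q4-a>q4; q4-b>q5; q4-c>q6; q5-a>q7; q5-b>q8; q5-c>q9; q6-a>q10; q6-b>q11; q6-c>q12; q7-a>q4; q7-b>q5; q7-c>q6; q8-a>q7; q8-b>q8; q8-c>q9; q9-a>q10; q9-b>q11; q9-c>q12; q10-a>q4; q10-b>q5; q10-c>q6; q11-a>q7; q11-b>q8; q11-c>q9; q12-a>q10; q12-b>q11; q12-c>q12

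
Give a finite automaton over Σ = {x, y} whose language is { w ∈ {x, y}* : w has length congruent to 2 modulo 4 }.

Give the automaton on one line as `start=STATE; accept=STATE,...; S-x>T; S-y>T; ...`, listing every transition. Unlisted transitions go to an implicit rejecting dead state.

start=s0; accept=s2; s0-x>s1; s0-y>s1; s1-x>s2; s1-y>s2; s2-x>s3; s2-y>s3; s3-x>s0; s3-y>s0

Only the length mod 4 matters, so use a 4-cycle: from any state, every input symbol moves to the next state, wrapping s3 back to s0. Mark s2 accepting.
        x   y  
>  s0   s1  s1 
   s1   s2  s2 
 * s2   s3  s3 
   s3   s0  s0 
(> = start, * = accepting)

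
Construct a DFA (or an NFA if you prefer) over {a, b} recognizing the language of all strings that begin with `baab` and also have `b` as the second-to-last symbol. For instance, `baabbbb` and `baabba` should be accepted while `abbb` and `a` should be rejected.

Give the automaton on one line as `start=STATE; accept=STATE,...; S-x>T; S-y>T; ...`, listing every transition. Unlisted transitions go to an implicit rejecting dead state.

start=q0; accept=q10,q11; q0-a>q1; q0-b>q2; q1-a>q3; q1-b>q4; q2-a>q5; q2-b>q6; q3-a>q3; q3-b>q4; q4-a>q7; q4-b>q6; q5-a>q8; q5-b>q4; q6-a>q7; q6-b>q6; q7-a>q3; q7-b>q4; q8-a>q3; q8-b>q9; q9-a>q10; q9-b>q11; q10-a>q12; q10-b>q9; q11-a>q10; q11-b>q11; q12-a>q12; q12-b>q9

Build one automaton per condition and run them in lockstep. One (6 states) tracks whether the input so far still matches the prefix `baab`; the other (7 states) tracks the last 2 symbols read. Each combined state is a pair, one component from each; accept when both components accept.
With 13 states:
          a    b  
>  q0     q1   q2 
   q1     q3   q4 
   q2     q5   q6 
   q3     q3   q4 
   q4     q7   q6 
   q5     q8   q4 
   q6     q7   q6 
   q7     q3   q4 
   q8     q3   q9 
   q9    q10  q11 
 * q10   q12   q9 
 * q11   q10  q11 
   q12   q12   q9 
(> = start, * = accepting)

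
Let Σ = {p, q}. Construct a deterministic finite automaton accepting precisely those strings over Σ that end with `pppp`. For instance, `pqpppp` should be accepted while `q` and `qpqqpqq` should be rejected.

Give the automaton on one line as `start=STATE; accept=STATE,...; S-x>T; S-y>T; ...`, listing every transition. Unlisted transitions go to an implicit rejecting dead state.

Remember how much of `pppp` the current input suffix matches. State A means no match yet; B means the last symbol is `p`; C means the last 2 symbols are `pp`; D means the last 3 symbols are `ppp`; E means the last 4 symbols are `pppp`. Only E accepts. On a mismatch, fall back to the longest proper suffix that is still a prefix of `pppp`.
5 states suffice.
       p  q 
>  A   B  A 
   B   C  A 
   C   D  A 
   D   E  A 
 * E   E  A 
(> = start, * = accepting)

start=A; accept=E; A-p>B; A-q>A; B-p>C; B-q>A; C-p>D; C-q>A; D-p>E; D-q>A; E-p>E; E-q>A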